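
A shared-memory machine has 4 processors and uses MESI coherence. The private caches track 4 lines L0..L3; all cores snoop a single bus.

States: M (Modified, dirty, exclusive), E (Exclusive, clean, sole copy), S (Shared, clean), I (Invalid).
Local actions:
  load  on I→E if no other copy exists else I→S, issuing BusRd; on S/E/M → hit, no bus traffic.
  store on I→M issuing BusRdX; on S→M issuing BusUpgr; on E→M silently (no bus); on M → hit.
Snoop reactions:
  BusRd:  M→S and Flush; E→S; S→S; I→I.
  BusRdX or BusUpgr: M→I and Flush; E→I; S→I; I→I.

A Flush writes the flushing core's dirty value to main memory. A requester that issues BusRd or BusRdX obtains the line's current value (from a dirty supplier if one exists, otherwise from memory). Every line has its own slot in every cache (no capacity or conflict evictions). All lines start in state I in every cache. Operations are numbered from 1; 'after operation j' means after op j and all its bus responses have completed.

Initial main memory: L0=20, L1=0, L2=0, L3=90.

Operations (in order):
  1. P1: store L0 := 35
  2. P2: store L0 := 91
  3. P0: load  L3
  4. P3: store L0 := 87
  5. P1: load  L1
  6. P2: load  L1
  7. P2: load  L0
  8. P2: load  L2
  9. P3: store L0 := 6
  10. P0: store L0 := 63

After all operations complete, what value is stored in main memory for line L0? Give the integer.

1. P1: store L0 := 35  bus=[BusRdX]  L0: P0=I P1=M P2=I P3=I  mem[L0]=20
2. P2: store L0 := 91  bus=[BusRdX,Flush]  L0: P0=I P1=I P2=M P3=I  mem[L0]=35
3. P0: load  L3  bus=[BusRd]  L3: P0=E P1=I P2=I P3=I  mem[L3]=90
4. P3: store L0 := 87  bus=[BusRdX,Flush]  L0: P0=I P1=I P2=I P3=M  mem[L0]=91
5. P1: load  L1  bus=[BusRd]  L1: P0=I P1=E P2=I P3=I  mem[L1]=0
6. P2: load  L1  bus=[BusRd]  L1: P0=I P1=S P2=S P3=I  mem[L1]=0
7. P2: load  L0  bus=[BusRd,Flush]  L0: P0=I P1=I P2=S P3=S  mem[L0]=87
8. P2: load  L2  bus=[BusRd]  L2: P0=I P1=I P2=E P3=I  mem[L2]=0
9. P3: store L0 := 6  bus=[BusUpgr]  L0: P0=I P1=I P2=I P3=M  mem[L0]=87
10. P0: store L0 := 63  bus=[BusRdX,Flush]  L0: P0=M P1=I P2=I P3=I  mem[L0]=6

memory[L0] = 6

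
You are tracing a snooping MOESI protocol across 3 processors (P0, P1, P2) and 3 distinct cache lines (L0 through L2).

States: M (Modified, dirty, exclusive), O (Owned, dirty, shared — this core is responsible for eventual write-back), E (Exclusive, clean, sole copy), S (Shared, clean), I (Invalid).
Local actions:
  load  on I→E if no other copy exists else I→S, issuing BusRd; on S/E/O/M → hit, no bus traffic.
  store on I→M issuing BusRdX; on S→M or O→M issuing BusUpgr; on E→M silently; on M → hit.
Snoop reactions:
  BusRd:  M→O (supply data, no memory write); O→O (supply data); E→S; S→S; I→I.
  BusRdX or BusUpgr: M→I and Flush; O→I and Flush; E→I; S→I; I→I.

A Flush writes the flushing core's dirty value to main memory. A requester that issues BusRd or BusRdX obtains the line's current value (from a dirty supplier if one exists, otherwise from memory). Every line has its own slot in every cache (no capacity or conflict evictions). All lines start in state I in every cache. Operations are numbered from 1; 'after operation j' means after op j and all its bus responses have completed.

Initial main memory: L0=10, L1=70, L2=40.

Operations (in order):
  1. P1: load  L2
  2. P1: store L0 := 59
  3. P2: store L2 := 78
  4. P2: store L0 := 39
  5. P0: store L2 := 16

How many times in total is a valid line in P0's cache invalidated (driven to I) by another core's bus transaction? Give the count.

[1] P1: load  L2 | P0:I, P1:E(40), P2:I | bus: BusRd
[2] P1: store L0 := 59 | P0:I, P1:M(59), P2:I | bus: BusRdX
[3] P2: store L2 := 78 | P0:I, P1:I, P2:M(78) | bus: BusRdX
[4] P2: store L0 := 39 | P0:I, P1:I, P2:M(39) | bus: BusRdX,Flush
[5] P0: store L2 := 16 | P0:M(16), P1:I, P2:I | bus: BusRdX,Flush

invalidations = 0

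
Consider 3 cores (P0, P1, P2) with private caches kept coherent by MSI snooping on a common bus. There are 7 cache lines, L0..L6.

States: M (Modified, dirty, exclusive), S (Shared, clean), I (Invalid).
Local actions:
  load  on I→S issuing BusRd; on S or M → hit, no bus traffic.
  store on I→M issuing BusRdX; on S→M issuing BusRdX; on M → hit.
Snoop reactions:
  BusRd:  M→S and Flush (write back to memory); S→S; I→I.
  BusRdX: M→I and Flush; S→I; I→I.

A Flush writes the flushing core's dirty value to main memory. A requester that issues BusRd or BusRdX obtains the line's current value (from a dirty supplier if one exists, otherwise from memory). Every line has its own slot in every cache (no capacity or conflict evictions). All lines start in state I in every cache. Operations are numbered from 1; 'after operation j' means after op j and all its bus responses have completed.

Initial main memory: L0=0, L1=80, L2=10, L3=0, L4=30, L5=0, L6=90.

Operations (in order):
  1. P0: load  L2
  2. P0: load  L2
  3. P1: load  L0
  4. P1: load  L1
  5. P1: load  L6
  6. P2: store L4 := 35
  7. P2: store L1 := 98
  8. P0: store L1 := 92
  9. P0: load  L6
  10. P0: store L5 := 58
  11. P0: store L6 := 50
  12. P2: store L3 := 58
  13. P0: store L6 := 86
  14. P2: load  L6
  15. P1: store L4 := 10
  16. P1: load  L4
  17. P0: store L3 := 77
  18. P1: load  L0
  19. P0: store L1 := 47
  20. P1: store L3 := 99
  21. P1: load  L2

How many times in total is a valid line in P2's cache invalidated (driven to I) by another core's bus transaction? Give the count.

invalidations = 3

  op1 P0: load  L2 → S/I/I on L2; bus BusRd; mem=10
  op2 P0: load  L2 → S/I/I on L2; bus (none); mem=10
  op3 P1: load  L0 → I/S/I on L0; bus BusRd; mem=0
  op4 P1: load  L1 → I/S/I on L1; bus BusRd; mem=80
  op5 P1: load  L6 → I/S/I on L6; bus BusRd; mem=90
  op6 P2: store L4 := 35 → I/I/M on L4; bus BusRdX; mem=30
  op7 P2: store L1 := 98 → I/I/M on L1; bus BusRdX; mem=80
  op8 P0: store L1 := 92 → M/I/I on L1; bus BusRdX Flush; mem=98
  op9 P0: load  L6 → S/S/I on L6; bus BusRd; mem=90
  op10 P0: store L5 := 58 → M/I/I on L5; bus BusRdX; mem=0
  op11 P0: store L6 := 50 → M/I/I on L6; bus BusRdX; mem=90
  op12 P2: store L3 := 58 → I/I/M on L3; bus BusRdX; mem=0
  op13 P0: store L6 := 86 → M/I/I on L6; bus (none); mem=90
  op14 P2: load  L6 → S/I/S on L6; bus BusRd Flush; mem=86
  op15 P1: store L4 := 10 → I/M/I on L4; bus BusRdX Flush; mem=35
  op16 P1: load  L4 → I/M/I on L4; bus (none); mem=35
  op17 P0: store L3 := 77 → M/I/I on L3; bus BusRdX Flush; mem=58
  op18 P1: load  L0 → I/S/I on L0; bus (none); mem=0
  op19 P0: store L1 := 47 → M/I/I on L1; bus (none); mem=98
  op20 P1: store L3 := 99 → I/M/I on L3; bus BusRdX Flush; mem=77
  op21 P1: load  L2 → S/S/I on L2; bus BusRd; mem=10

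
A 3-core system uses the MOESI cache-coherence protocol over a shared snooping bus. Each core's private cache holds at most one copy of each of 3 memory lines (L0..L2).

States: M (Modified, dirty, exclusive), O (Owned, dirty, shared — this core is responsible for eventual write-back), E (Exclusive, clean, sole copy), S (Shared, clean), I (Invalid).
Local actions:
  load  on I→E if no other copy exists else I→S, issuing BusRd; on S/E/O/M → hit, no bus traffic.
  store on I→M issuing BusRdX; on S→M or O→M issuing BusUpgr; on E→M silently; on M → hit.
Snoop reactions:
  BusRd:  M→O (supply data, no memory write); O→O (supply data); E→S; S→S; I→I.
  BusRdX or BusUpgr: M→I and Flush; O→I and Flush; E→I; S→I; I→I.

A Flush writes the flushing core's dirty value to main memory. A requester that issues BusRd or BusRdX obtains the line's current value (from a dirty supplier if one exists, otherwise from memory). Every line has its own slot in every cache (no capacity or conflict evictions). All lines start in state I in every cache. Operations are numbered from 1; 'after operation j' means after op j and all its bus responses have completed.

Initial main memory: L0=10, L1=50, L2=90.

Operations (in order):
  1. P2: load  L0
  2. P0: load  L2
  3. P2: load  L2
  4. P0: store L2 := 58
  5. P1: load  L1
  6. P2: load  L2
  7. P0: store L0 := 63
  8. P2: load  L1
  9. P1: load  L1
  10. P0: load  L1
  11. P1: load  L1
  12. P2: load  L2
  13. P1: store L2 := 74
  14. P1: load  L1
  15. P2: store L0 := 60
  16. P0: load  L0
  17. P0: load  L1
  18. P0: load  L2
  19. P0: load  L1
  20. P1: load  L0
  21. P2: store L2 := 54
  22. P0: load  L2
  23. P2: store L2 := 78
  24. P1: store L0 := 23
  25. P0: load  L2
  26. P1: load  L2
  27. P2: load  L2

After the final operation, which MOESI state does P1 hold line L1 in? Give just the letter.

1. P2: load  L0  bus=[BusRd]  L0: P0=I P1=I P2=E  mem[L0]=10
2. P0: load  L2  bus=[BusRd]  L2: P0=E P1=I P2=I  mem[L2]=90
3. P2: load  L2  bus=[BusRd]  L2: P0=S P1=I P2=S  mem[L2]=90
4. P0: store L2 := 58  bus=[BusUpgr]  L2: P0=M P1=I P2=I  mem[L2]=90
5. P1: load  L1  bus=[BusRd]  L1: P0=I P1=E P2=I  mem[L1]=50
6. P2: load  L2  bus=[BusRd]  L2: P0=O P1=I P2=S  mem[L2]=90
7. P0: store L0 := 63  bus=[BusRdX]  L0: P0=M P1=I P2=I  mem[L0]=10
8. P2: load  L1  bus=[BusRd]  L1: P0=I P1=S P2=S  mem[L1]=50
9. P1: load  L1  bus=[-]  L1: P0=I P1=S P2=S  mem[L1]=50
10. P0: load  L1  bus=[BusRd]  L1: P0=S P1=S P2=S  mem[L1]=50
11. P1: load  L1  bus=[-]  L1: P0=S P1=S P2=S  mem[L1]=50
12. P2: load  L2  bus=[-]  L2: P0=O P1=I P2=S  mem[L2]=90
13. P1: store L2 := 74  bus=[BusRdX,Flush]  L2: P0=I P1=M P2=I  mem[L2]=58
14. P1: load  L1  bus=[-]  L1: P0=S P1=S P2=S  mem[L1]=50
15. P2: store L0 := 60  bus=[BusRdX,Flush]  L0: P0=I P1=I P2=M  mem[L0]=63
16. P0: load  L0  bus=[BusRd]  L0: P0=S P1=I P2=O  mem[L0]=63
17. P0: load  L1  bus=[-]  L1: P0=S P1=S P2=S  mem[L1]=50
18. P0: load  L2  bus=[BusRd]  L2: P0=S P1=O P2=I  mem[L2]=58
19. P0: load  L1  bus=[-]  L1: P0=S P1=S P2=S  mem[L1]=50
20. P1: load  L0  bus=[BusRd]  L0: P0=S P1=S P2=O  mem[L0]=63
21. P2: store L2 := 54  bus=[BusRdX,Flush]  L2: P0=I P1=I P2=M  mem[L2]=74
22. P0: load  L2  bus=[BusRd]  L2: P0=S P1=I P2=O  mem[L2]=74
23. P2: store L2 := 78  bus=[BusUpgr]  L2: P0=I P1=I P2=M  mem[L2]=74
24. P1: store L0 := 23  bus=[BusUpgr,Flush]  L0: P0=I P1=M P2=I  mem[L0]=60
25. P0: load  L2  bus=[BusRd]  L2: P0=S P1=I P2=O  mem[L2]=74
26. P1: load  L2  bus=[BusRd]  L2: P0=S P1=S P2=O  mem[L2]=74
27. P2: load  L2  bus=[-]  L2: P0=S P1=S P2=O  mem[L2]=74

state = S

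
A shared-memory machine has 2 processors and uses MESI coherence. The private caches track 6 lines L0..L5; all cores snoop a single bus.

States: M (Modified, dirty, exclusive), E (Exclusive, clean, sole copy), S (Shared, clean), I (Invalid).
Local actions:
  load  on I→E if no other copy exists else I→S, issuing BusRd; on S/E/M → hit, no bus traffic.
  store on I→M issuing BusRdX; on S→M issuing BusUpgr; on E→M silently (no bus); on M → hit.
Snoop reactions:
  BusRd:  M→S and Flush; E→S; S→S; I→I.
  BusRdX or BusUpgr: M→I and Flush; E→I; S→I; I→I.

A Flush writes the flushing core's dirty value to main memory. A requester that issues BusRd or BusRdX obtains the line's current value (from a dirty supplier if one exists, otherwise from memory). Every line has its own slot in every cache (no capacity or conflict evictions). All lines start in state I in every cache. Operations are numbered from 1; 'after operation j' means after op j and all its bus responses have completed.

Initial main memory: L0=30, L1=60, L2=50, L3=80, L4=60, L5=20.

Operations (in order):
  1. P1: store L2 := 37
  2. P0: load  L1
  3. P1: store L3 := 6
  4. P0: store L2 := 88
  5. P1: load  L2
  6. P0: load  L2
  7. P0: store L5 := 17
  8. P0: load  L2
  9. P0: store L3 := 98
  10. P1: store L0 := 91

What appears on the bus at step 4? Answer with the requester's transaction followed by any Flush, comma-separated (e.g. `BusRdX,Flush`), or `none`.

[1] P1: store L2 := 37 | P0:I, P1:M(37) | bus: BusRdX
[2] P0: load  L1 | P0:E(60), P1:I | bus: BusRd
[3] P1: store L3 := 6 | P0:I, P1:M(6) | bus: BusRdX
[4] P0: store L2 := 88 | P0:M(88), P1:I | bus: BusRdX,Flush
[5] P1: load  L2 | P0:S(88), P1:S(88) | bus: BusRd,Flush
[6] P0: load  L2 | P0:S(88), P1:S(88) | bus: none
[7] P0: store L5 := 17 | P0:M(17), P1:I | bus: BusRdX
[8] P0: load  L2 | P0:S(88), P1:S(88) | bus: none
[9] P0: store L3 := 98 | P0:M(98), P1:I | bus: BusRdX,Flush
[10] P1: store L0 := 91 | P0:I, P1:M(91) | bus: BusRdX

bus = BusRdX,Flush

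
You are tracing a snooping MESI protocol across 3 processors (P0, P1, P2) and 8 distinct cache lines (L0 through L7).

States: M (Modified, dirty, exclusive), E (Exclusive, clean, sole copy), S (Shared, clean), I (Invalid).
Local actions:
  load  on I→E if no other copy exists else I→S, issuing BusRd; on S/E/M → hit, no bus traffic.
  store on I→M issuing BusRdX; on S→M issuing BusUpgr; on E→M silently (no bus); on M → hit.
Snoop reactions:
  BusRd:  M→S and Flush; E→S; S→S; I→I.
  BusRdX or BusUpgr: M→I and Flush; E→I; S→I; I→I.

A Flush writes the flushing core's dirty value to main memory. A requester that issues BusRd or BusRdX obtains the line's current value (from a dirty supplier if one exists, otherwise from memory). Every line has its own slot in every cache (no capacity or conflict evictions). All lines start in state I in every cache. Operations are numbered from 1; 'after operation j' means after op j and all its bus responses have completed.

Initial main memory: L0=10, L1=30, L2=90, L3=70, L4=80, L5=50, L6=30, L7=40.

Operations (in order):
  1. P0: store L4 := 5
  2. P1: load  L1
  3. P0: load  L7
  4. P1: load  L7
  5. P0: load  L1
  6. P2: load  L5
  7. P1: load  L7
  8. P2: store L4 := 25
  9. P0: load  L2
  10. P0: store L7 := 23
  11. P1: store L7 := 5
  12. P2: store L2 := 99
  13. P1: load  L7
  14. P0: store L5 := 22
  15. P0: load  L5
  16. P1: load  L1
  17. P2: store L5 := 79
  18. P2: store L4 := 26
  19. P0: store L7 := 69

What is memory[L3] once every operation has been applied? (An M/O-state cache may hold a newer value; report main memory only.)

1. P0: store L4 := 5  bus=[BusRdX]  L4: P0=M P1=I P2=I  mem[L4]=80
2. P1: load  L1  bus=[BusRd]  L1: P0=I P1=E P2=I  mem[L1]=30
3. P0: load  L7  bus=[BusRd]  L7: P0=E P1=I P2=I  mem[L7]=40
4. P1: load  L7  bus=[BusRd]  L7: P0=S P1=S P2=I  mem[L7]=40
5. P0: load  L1  bus=[BusRd]  L1: P0=S P1=S P2=I  mem[L1]=30
6. P2: load  L5  bus=[BusRd]  L5: P0=I P1=I P2=E  mem[L5]=50
7. P1: load  L7  bus=[-]  L7: P0=S P1=S P2=I  mem[L7]=40
8. P2: store L4 := 25  bus=[BusRdX,Flush]  L4: P0=I P1=I P2=M  mem[L4]=5
9. P0: load  L2  bus=[BusRd]  L2: P0=E P1=I P2=I  mem[L2]=90
10. P0: store L7 := 23  bus=[BusUpgr]  L7: P0=M P1=I P2=I  mem[L7]=40
11. P1: store L7 := 5  bus=[BusRdX,Flush]  L7: P0=I P1=M P2=I  mem[L7]=23
12. P2: store L2 := 99  bus=[BusRdX]  L2: P0=I P1=I P2=M  mem[L2]=90
13. P1: load  L7  bus=[-]  L7: P0=I P1=M P2=I  mem[L7]=23
14. P0: store L5 := 22  bus=[BusRdX]  L5: P0=M P1=I P2=I  mem[L5]=50
15. P0: load  L5  bus=[-]  L5: P0=M P1=I P2=I  mem[L5]=50
16. P1: load  L1  bus=[-]  L1: P0=S P1=S P2=I  mem[L1]=30
17. P2: store L5 := 79  bus=[BusRdX,Flush]  L5: P0=I P1=I P2=M  mem[L5]=22
18. P2: store L4 := 26  bus=[-]  L4: P0=I P1=I P2=M  mem[L4]=5
19. P0: store L7 := 69  bus=[BusRdX,Flush]  L7: P0=M P1=I P2=I  mem[L7]=5

memory[L3] = 70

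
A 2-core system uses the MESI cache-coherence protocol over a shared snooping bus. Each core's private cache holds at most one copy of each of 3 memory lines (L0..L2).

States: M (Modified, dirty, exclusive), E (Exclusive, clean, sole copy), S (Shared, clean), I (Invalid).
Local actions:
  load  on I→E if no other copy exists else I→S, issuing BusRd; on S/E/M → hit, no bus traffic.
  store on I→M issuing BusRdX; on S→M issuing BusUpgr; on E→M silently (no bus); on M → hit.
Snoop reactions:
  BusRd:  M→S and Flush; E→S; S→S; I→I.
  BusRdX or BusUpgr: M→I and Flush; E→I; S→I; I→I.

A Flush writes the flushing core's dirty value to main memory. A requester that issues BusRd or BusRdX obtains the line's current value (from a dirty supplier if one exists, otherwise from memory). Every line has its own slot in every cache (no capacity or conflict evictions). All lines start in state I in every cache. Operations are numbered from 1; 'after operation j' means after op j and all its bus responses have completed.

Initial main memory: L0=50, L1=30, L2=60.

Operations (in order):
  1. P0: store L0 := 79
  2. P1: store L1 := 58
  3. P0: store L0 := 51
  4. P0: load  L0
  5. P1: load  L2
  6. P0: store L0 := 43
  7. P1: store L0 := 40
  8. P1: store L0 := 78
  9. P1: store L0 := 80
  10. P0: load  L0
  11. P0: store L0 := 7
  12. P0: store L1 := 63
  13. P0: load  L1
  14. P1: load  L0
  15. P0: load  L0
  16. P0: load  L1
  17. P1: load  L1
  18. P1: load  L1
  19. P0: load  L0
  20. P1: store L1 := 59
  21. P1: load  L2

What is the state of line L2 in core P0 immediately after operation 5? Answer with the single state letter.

  op1 P0: store L0 := 79 → M/I on L0; bus BusRdX; mem=50
  op2 P1: store L1 := 58 → I/M on L1; bus BusRdX; mem=30
  op3 P0: store L0 := 51 → M/I on L0; bus (none); mem=50
  op4 P0: load  L0 → M/I on L0; bus (none); mem=50
  op5 P1: load  L2 → I/E on L2; bus BusRd; mem=60
  op6 P0: store L0 := 43 → M/I on L0; bus (none); mem=50
  op7 P1: store L0 := 40 → I/M on L0; bus BusRdX Flush; mem=43
  op8 P1: store L0 := 78 → I/M on L0; bus (none); mem=43
  op9 P1: store L0 := 80 → I/M on L0; bus (none); mem=43
  op10 P0: load  L0 → S/S on L0; bus BusRd Flush; mem=80
  op11 P0: store L0 := 7 → M/I on L0; bus BusUpgr; mem=80
  op12 P0: store L1 := 63 → M/I on L1; bus BusRdX Flush; mem=58
  op13 P0: load  L1 → M/I on L1; bus (none); mem=58
  op14 P1: load  L0 → S/S on L0; bus BusRd Flush; mem=7
  op15 P0: load  L0 → S/S on L0; bus (none); mem=7
  op16 P0: load  L1 → M/I on L1; bus (none); mem=58
  op17 P1: load  L1 → S/S on L1; bus BusRd Flush; mem=63
  op18 P1: load  L1 → S/S on L1; bus (none); mem=63
  op19 P0: load  L0 → S/S on L0; bus (none); mem=7
  op20 P1: store L1 := 59 → I/M on L1; bus BusUpgr; mem=63
  op21 P1: load  L2 → I/E on L2; bus (none); mem=60

state = I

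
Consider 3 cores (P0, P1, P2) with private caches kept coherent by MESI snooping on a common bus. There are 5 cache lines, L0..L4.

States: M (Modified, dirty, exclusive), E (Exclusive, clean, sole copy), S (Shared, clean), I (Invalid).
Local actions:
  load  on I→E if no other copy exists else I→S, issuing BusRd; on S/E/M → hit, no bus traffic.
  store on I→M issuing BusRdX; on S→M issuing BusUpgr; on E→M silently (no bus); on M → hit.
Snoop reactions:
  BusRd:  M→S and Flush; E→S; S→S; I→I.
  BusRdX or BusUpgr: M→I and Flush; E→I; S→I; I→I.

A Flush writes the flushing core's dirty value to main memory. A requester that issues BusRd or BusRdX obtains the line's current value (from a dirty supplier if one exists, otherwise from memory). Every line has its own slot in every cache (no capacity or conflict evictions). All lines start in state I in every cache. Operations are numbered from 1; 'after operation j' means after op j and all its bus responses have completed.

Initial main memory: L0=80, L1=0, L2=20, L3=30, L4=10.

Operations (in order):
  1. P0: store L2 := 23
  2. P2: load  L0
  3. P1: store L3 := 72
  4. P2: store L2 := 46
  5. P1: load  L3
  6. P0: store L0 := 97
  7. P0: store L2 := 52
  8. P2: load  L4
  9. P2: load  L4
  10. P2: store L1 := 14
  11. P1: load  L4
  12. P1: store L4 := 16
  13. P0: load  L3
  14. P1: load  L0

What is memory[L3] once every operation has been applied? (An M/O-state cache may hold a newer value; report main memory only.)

  op1 P0: store L2 := 23 → M/I/I on L2; bus BusRdX; mem=20
  op2 P2: load  L0 → I/I/E on L0; bus BusRd; mem=80
  op3 P1: store L3 := 72 → I/M/I on L3; bus BusRdX; mem=30
  op4 P2: store L2 := 46 → I/I/M on L2; bus BusRdX Flush; mem=23
  op5 P1: load  L3 → I/M/I on L3; bus (none); mem=30
  op6 P0: store L0 := 97 → M/I/I on L0; bus BusRdX; mem=80
  op7 P0: store L2 := 52 → M/I/I on L2; bus BusRdX Flush; mem=46
  op8 P2: load  L4 → I/I/E on L4; bus BusRd; mem=10
  op9 P2: load  L4 → I/I/E on L4; bus (none); mem=10
  op10 P2: store L1 := 14 → I/I/M on L1; bus BusRdX; mem=0
  op11 P1: load  L4 → I/S/S on L4; bus BusRd; mem=10
  op12 P1: store L4 := 16 → I/M/I on L4; bus BusUpgr; mem=10
  op13 P0: load  L3 → S/S/I on L3; bus BusRd Flush; mem=72
  op14 P1: load  L0 → S/S/I on L0; bus BusRd Flush; mem=97

memory[L3] = 72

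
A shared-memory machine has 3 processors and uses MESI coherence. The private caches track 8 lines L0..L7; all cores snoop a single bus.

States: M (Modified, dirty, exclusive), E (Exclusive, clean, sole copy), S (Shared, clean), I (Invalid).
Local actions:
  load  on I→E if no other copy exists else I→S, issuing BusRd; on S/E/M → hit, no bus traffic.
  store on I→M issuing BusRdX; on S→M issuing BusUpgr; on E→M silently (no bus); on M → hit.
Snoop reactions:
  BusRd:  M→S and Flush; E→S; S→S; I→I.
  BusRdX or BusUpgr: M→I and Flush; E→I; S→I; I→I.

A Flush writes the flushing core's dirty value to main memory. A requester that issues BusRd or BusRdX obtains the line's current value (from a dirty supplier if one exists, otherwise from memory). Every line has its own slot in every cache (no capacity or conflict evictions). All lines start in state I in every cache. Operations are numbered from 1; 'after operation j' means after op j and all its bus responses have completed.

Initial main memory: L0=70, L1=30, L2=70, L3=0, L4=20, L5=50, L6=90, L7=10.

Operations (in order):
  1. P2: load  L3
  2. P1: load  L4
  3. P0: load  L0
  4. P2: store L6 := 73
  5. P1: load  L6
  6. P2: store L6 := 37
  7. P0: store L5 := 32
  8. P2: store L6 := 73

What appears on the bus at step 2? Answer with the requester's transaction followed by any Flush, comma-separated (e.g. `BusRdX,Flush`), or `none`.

1. P2: load  L3  bus=[BusRd]  L3: P0=I P1=I P2=E  mem[L3]=0
2. P1: load  L4  bus=[BusRd]  L4: P0=I P1=E P2=I  mem[L4]=20
3. P0: load  L0  bus=[BusRd]  L0: P0=E P1=I P2=I  mem[L0]=70
4. P2: store L6 := 73  bus=[BusRdX]  L6: P0=I P1=I P2=M  mem[L6]=90
5. P1: load  L6  bus=[BusRd,Flush]  L6: P0=I P1=S P2=S  mem[L6]=73
6. P2: store L6 := 37  bus=[BusUpgr]  L6: P0=I P1=I P2=M  mem[L6]=73
7. P0: store L5 := 32  bus=[BusRdX]  L5: P0=M P1=I P2=I  mem[L5]=50
8. P2: store L6 := 73  bus=[-]  L6: P0=I P1=I P2=M  mem[L6]=73

bus = BusRd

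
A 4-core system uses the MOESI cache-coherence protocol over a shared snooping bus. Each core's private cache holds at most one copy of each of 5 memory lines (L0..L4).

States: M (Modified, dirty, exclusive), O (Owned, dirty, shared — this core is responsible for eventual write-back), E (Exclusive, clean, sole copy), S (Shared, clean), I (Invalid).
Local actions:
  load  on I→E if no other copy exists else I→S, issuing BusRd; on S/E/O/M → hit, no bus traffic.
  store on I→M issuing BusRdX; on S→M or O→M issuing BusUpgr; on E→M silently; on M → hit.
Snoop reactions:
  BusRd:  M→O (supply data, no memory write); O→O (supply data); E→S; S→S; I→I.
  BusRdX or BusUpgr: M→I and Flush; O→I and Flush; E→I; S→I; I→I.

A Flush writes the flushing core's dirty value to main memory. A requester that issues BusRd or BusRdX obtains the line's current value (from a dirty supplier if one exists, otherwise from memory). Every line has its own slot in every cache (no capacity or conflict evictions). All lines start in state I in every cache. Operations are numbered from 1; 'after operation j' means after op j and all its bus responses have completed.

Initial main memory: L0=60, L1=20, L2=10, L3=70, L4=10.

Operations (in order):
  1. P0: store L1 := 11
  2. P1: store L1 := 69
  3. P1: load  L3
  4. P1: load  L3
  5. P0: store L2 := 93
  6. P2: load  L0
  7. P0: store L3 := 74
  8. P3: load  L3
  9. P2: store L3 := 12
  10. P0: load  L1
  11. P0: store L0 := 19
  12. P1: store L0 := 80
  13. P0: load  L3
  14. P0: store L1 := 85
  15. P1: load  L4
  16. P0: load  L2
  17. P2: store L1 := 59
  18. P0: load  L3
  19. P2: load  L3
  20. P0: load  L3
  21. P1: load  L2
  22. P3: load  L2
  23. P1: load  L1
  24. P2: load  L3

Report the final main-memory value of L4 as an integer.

memory[L4] = 10

step 1: P0: store L1 := 11  ⟶  MIII  (L1)  txn=BusRdX  M[L1]=20
step 2: P1: store L1 := 69  ⟶  IMII  (L1)  txn=BusRdX+Flush  M[L1]=11
step 3: P1: load  L3  ⟶  IEII  (L3)  txn=BusRd  M[L3]=70
step 4: P1: load  L3  ⟶  IEII  (L3)  txn=∅  M[L3]=70
step 5: P0: store L2 := 93  ⟶  MIII  (L2)  txn=BusRdX  M[L2]=10
step 6: P2: load  L0  ⟶  IIEI  (L0)  txn=BusRd  M[L0]=60
step 7: P0: store L3 := 74  ⟶  MIII  (L3)  txn=BusRdX  M[L3]=70
step 8: P3: load  L3  ⟶  OIIS  (L3)  txn=BusRd  M[L3]=70
step 9: P2: store L3 := 12  ⟶  IIMI  (L3)  txn=BusRdX+Flush  M[L3]=74
step 10: P0: load  L1  ⟶  SOII  (L1)  txn=BusRd  M[L1]=11
step 11: P0: store L0 := 19  ⟶  MIII  (L0)  txn=BusRdX  M[L0]=60
step 12: P1: store L0 := 80  ⟶  IMII  (L0)  txn=BusRdX+Flush  M[L0]=19
step 13: P0: load  L3  ⟶  SIOI  (L3)  txn=BusRd  M[L3]=74
step 14: P0: store L1 := 85  ⟶  MIII  (L1)  txn=BusUpgr+Flush  M[L1]=69
step 15: P1: load  L4  ⟶  IEII  (L4)  txn=BusRd  M[L4]=10
step 16: P0: load  L2  ⟶  MIII  (L2)  txn=∅  M[L2]=10
step 17: P2: store L1 := 59  ⟶  IIMI  (L1)  txn=BusRdX+Flush  M[L1]=85
step 18: P0: load  L3  ⟶  SIOI  (L3)  txn=∅  M[L3]=74
step 19: P2: load  L3  ⟶  SIOI  (L3)  txn=∅  M[L3]=74
step 20: P0: load  L3  ⟶  SIOI  (L3)  txn=∅  M[L3]=74
step 21: P1: load  L2  ⟶  OSII  (L2)  txn=BusRd  M[L2]=10
step 22: P3: load  L2  ⟶  OSIS  (L2)  txn=BusRd  M[L2]=10
step 23: P1: load  L1  ⟶  ISOI  (L1)  txn=BusRd  M[L1]=85
step 24: P2: load  L3  ⟶  SIOI  (L3)  txn=∅  M[L3]=74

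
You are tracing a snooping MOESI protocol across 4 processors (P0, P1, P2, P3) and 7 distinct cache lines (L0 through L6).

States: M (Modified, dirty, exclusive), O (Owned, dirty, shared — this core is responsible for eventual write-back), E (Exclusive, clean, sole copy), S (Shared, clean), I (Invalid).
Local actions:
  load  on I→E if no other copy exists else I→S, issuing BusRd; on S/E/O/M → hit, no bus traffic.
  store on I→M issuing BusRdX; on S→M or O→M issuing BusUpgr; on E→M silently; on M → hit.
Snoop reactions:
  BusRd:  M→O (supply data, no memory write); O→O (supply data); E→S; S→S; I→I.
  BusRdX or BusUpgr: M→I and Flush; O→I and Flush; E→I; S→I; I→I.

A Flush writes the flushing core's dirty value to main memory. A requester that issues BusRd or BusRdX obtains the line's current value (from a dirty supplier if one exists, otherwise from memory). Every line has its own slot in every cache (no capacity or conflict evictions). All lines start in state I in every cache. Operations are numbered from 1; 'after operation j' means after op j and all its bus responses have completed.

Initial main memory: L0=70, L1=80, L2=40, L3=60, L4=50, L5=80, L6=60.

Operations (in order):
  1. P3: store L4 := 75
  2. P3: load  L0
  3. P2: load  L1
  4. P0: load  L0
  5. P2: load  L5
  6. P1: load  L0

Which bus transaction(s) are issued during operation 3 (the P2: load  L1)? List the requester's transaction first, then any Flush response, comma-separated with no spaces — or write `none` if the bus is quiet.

step 1: P3: store L4 := 75  ⟶  IIIM  (L4)  txn=BusRdX  M[L4]=50
step 2: P3: load  L0  ⟶  IIIE  (L0)  txn=BusRd  M[L0]=70
step 3: P2: load  L1  ⟶  IIEI  (L1)  txn=BusRd  M[L1]=80
step 4: P0: load  L0  ⟶  SIIS  (L0)  txn=BusRd  M[L0]=70
step 5: P2: load  L5  ⟶  IIEI  (L5)  txn=BusRd  M[L5]=80
step 6: P1: load  L0  ⟶  SSIS  (L0)  txn=BusRd  M[L0]=70

bus = BusRd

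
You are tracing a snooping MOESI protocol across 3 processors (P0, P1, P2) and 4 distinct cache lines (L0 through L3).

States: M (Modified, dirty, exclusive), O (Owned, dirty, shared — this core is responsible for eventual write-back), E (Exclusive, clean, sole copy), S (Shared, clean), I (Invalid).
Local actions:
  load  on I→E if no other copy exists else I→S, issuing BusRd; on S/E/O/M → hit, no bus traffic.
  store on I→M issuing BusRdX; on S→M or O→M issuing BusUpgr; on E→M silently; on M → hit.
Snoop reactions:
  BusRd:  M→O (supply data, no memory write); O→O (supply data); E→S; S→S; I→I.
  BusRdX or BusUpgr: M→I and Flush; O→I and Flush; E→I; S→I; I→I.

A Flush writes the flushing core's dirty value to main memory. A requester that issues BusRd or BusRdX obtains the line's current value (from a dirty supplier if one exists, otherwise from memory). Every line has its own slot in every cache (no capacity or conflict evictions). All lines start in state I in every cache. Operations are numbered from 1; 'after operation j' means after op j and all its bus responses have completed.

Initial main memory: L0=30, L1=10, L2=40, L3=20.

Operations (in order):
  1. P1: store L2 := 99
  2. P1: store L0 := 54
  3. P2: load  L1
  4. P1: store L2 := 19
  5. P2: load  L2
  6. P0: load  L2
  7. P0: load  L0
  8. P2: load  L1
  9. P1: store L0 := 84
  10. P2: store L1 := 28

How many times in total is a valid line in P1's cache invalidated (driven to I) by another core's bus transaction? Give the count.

invalidations = 0

step 1: P1: store L2 := 99  ⟶  IMI  (L2)  txn=BusRdX  M[L2]=40
step 2: P1: store L0 := 54  ⟶  IMI  (L0)  txn=BusRdX  M[L0]=30
step 3: P2: load  L1  ⟶  IIE  (L1)  txn=BusRd  M[L1]=10
step 4: P1: store L2 := 19  ⟶  IMI  (L2)  txn=∅  M[L2]=40
step 5: P2: load  L2  ⟶  IOS  (L2)  txn=BusRd  M[L2]=40
step 6: P0: load  L2  ⟶  SOS  (L2)  txn=BusRd  M[L2]=40
step 7: P0: load  L0  ⟶  SOI  (L0)  txn=BusRd  M[L0]=30
step 8: P2: load  L1  ⟶  IIE  (L1)  txn=∅  M[L1]=10
step 9: P1: store L0 := 84  ⟶  IMI  (L0)  txn=BusUpgr  M[L0]=30
step 10: P2: store L1 := 28  ⟶  IIM  (L1)  txn=∅  M[L1]=10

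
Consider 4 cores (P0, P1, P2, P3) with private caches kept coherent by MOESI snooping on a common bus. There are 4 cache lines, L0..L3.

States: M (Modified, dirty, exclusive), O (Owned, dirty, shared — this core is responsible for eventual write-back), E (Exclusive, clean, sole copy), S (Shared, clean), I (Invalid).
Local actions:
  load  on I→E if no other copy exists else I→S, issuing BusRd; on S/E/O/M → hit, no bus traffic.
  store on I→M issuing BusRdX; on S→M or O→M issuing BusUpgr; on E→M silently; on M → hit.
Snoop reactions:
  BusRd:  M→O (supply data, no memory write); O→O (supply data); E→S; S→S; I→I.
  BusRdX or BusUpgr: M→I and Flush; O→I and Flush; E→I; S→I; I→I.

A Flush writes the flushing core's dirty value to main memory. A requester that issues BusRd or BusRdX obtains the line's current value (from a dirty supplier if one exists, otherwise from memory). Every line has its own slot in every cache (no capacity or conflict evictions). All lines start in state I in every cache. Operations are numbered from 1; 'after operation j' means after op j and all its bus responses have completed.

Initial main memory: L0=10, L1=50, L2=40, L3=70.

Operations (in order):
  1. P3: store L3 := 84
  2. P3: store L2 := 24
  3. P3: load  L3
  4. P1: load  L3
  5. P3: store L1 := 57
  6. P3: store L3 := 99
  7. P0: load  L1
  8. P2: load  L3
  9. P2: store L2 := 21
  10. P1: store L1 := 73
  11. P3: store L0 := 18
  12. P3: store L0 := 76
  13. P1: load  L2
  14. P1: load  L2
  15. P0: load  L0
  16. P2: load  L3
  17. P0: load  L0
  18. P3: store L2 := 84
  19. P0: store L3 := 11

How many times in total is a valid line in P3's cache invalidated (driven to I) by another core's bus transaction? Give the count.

invalidations = 3

  op1 P3: store L3 := 84 → I/I/I/M on L3; bus BusRdX; mem=70
  op2 P3: store L2 := 24 → I/I/I/M on L2; bus BusRdX; mem=40
  op3 P3: load  L3 → I/I/I/M on L3; bus (none); mem=70
  op4 P1: load  L3 → I/S/I/O on L3; bus BusRd; mem=70
  op5 P3: store L1 := 57 → I/I/I/M on L1; bus BusRdX; mem=50
  op6 P3: store L3 := 99 → I/I/I/M on L3; bus BusUpgr; mem=70
  op7 P0: load  L1 → S/I/I/O on L1; bus BusRd; mem=50
  op8 P2: load  L3 → I/I/S/O on L3; bus BusRd; mem=70
  op9 P2: store L2 := 21 → I/I/M/I on L2; bus BusRdX Flush; mem=24
  op10 P1: store L1 := 73 → I/M/I/I on L1; bus BusRdX Flush; mem=57
  op11 P3: store L0 := 18 → I/I/I/M on L0; bus BusRdX; mem=10
  op12 P3: store L0 := 76 → I/I/I/M on L0; bus (none); mem=10
  op13 P1: load  L2 → I/S/O/I on L2; bus BusRd; mem=24
  op14 P1: load  L2 → I/S/O/I on L2; bus (none); mem=24
  op15 P0: load  L0 → S/I/I/O on L0; bus BusRd; mem=10
  op16 P2: load  L3 → I/I/S/O on L3; bus (none); mem=70
  op17 P0: load  L0 → S/I/I/O on L0; bus (none); mem=10
  op18 P3: store L2 := 84 → I/I/I/M on L2; bus BusRdX Flush; mem=21
  op19 P0: store L3 := 11 → M/I/I/I on L3; bus BusRdX Flush; mem=99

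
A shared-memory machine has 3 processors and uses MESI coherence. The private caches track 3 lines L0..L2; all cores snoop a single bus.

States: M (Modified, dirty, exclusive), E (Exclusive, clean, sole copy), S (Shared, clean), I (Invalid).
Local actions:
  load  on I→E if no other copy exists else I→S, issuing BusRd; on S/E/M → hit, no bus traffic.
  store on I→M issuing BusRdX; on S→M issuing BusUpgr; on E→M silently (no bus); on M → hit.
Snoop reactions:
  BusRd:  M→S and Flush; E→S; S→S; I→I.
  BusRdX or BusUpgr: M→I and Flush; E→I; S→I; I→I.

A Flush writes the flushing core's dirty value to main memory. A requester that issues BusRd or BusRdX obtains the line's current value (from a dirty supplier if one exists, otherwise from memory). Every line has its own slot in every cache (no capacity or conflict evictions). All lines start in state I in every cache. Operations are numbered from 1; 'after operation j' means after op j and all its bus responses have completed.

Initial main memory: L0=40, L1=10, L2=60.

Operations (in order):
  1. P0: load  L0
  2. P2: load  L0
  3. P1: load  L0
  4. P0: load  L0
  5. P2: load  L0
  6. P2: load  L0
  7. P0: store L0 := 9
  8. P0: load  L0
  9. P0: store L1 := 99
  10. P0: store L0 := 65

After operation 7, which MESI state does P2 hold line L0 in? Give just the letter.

state = I

step 1: P0: load  L0  ⟶  EII  (L0)  txn=BusRd  M[L0]=40
step 2: P2: load  L0  ⟶  SIS  (L0)  txn=BusRd  M[L0]=40
step 3: P1: load  L0  ⟶  SSS  (L0)  txn=BusRd  M[L0]=40
step 4: P0: load  L0  ⟶  SSS  (L0)  txn=∅  M[L0]=40
step 5: P2: load  L0  ⟶  SSS  (L0)  txn=∅  M[L0]=40
step 6: P2: load  L0  ⟶  SSS  (L0)  txn=∅  M[L0]=40
step 7: P0: store L0 := 9  ⟶  MII  (L0)  txn=BusUpgr  M[L0]=40
step 8: P0: load  L0  ⟶  MII  (L0)  txn=∅  M[L0]=40
step 9: P0: store L1 := 99  ⟶  MII  (L1)  txn=BusRdX  M[L1]=10
step 10: P0: store L0 := 65  ⟶  MII  (L0)  txn=∅  M[L0]=40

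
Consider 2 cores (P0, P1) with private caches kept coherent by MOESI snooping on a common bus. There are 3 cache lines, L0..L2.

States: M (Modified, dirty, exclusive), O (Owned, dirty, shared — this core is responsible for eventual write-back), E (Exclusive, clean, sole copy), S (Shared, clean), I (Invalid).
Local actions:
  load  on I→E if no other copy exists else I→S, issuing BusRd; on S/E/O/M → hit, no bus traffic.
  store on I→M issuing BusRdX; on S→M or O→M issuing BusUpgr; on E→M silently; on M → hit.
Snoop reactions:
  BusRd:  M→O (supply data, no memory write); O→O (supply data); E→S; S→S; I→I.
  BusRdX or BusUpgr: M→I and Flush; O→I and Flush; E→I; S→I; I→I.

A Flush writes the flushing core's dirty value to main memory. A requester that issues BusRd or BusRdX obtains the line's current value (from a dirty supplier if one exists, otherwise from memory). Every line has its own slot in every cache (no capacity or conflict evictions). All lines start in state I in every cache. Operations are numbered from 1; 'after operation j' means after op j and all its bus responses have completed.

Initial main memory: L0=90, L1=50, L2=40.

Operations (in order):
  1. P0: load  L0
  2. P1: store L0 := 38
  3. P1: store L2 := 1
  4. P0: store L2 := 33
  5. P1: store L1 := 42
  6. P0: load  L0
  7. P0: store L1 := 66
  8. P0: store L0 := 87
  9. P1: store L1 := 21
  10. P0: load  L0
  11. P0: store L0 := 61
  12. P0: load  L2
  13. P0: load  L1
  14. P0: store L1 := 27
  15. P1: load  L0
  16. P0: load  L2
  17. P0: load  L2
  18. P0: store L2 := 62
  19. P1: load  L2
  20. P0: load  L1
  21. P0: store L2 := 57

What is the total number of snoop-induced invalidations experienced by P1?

invalidations = 5

[1] P0: load  L0 | P0:E(90), P1:I | bus: BusRd
[2] P1: store L0 := 38 | P0:I, P1:M(38) | bus: BusRdX
[3] P1: store L2 := 1 | P0:I, P1:M(1) | bus: BusRdX
[4] P0: store L2 := 33 | P0:M(33), P1:I | bus: BusRdX,Flush
[5] P1: store L1 := 42 | P0:I, P1:M(42) | bus: BusRdX
[6] P0: load  L0 | P0:S(38), P1:O(38) | bus: BusRd
[7] P0: store L1 := 66 | P0:M(66), P1:I | bus: BusRdX,Flush
[8] P0: store L0 := 87 | P0:M(87), P1:I | bus: BusUpgr,Flush
[9] P1: store L1 := 21 | P0:I, P1:M(21) | bus: BusRdX,Flush
[10] P0: load  L0 | P0:M(87), P1:I | bus: none
[11] P0: store L0 := 61 | P0:M(61), P1:I | bus: none
[12] P0: load  L2 | P0:M(33), P1:I | bus: none
[13] P0: load  L1 | P0:S(21), P1:O(21) | bus: BusRd
[14] P0: store L1 := 27 | P0:M(27), P1:I | bus: BusUpgr,Flush
[15] P1: load  L0 | P0:O(61), P1:S(61) | bus: BusRd
[16] P0: load  L2 | P0:M(33), P1:I | bus: none
[17] P0: load  L2 | P0:M(33), P1:I | bus: none
[18] P0: store L2 := 62 | P0:M(62), P1:I | bus: none
[19] P1: load  L2 | P0:O(62), P1:S(62) | bus: BusRd
[20] P0: load  L1 | P0:M(27), P1:I | bus: none
[21] P0: store L2 := 57 | P0:M(57), P1:I | bus: BusUpgr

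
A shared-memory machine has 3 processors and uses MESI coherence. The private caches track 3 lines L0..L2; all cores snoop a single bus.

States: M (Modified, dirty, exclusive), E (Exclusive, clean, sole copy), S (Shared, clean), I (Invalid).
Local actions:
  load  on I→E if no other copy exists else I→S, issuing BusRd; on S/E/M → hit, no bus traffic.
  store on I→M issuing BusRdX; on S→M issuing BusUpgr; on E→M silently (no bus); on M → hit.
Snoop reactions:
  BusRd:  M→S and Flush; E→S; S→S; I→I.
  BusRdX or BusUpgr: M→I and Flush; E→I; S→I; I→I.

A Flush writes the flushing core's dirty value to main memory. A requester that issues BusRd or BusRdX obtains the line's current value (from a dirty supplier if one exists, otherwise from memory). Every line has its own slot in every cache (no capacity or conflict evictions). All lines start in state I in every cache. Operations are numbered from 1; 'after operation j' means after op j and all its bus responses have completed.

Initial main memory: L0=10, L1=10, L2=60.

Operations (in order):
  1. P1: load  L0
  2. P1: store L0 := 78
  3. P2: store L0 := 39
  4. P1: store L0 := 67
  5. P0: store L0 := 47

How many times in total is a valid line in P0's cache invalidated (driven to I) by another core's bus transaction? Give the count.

  op1 P1: load  L0 → I/E/I on L0; bus BusRd; mem=10
  op2 P1: store L0 := 78 → I/M/I on L0; bus (none); mem=10
  op3 P2: store L0 := 39 → I/I/M on L0; bus BusRdX Flush; mem=78
  op4 P1: store L0 := 67 → I/M/I on L0; bus BusRdX Flush; mem=39
  op5 P0: store L0 := 47 → M/I/I on L0; bus BusRdX Flush; mem=67

invalidations = 0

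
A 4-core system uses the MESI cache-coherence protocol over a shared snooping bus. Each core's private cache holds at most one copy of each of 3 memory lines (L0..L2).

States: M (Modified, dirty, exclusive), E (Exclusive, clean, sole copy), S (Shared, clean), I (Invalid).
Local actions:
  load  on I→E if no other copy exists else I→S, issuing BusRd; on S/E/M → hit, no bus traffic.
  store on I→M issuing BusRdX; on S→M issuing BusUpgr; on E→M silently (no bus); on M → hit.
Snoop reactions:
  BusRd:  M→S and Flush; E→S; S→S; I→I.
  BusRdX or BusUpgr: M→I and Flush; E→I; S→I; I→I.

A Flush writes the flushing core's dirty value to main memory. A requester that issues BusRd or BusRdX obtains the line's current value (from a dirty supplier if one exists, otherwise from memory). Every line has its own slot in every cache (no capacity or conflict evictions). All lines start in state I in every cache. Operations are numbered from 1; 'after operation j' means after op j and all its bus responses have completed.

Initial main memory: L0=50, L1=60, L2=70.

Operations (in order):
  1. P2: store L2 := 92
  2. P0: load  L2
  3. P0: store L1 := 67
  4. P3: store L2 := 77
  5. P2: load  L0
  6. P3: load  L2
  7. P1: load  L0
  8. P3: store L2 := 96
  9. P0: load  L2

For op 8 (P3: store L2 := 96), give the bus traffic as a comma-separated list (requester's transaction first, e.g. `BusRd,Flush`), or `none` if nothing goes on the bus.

  op1 P2: store L2 := 92 → I/I/M/I on L2; bus BusRdX; mem=70
  op2 P0: load  L2 → S/I/S/I on L2; bus BusRd Flush; mem=92
  op3 P0: store L1 := 67 → M/I/I/I on L1; bus BusRdX; mem=60
  op4 P3: store L2 := 77 → I/I/I/M on L2; bus BusRdX; mem=92
  op5 P2: load  L0 → I/I/E/I on L0; bus BusRd; mem=50
  op6 P3: load  L2 → I/I/I/M on L2; bus (none); mem=92
  op7 P1: load  L0 → I/S/S/I on L0; bus BusRd; mem=50
  op8 P3: store L2 := 96 → I/I/I/M on L2; bus (none); mem=92
  op9 P0: load  L2 → S/I/I/S on L2; bus BusRd Flush; mem=96

bus = none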